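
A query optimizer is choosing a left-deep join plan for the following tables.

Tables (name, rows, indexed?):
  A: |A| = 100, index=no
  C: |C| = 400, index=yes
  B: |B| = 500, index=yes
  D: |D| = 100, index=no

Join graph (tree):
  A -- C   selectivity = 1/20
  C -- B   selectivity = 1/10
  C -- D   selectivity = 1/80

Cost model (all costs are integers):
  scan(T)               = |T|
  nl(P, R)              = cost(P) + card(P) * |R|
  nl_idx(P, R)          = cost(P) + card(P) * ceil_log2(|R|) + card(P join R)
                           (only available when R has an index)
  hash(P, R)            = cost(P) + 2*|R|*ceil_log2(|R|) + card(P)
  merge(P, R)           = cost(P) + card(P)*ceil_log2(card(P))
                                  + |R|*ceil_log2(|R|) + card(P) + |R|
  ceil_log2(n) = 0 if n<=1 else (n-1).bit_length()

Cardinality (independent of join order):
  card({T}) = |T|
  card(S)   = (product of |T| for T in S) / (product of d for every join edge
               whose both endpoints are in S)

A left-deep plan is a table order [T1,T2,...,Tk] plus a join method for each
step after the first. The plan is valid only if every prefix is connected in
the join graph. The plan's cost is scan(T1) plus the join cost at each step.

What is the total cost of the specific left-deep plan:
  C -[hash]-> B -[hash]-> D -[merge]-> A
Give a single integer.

432000

step 1: scan C: cost=400, card=400
step 2: join B via hash
    card(P join B) = 400*500/(10) = 20000
    cost = 400 + 2*500*9 + 400 = 9800
step 3: join D via hash
    card(P join D) = 20000*100/(80) = 25000
    cost = 9800 + 2*100*7 + 20000 = 31200
step 4: join A via merge
    card(P join A) = 25000*100/(20) = 125000
    cost = 31200 + 25000*15 + 100*7 + 25000 + 100 = 432000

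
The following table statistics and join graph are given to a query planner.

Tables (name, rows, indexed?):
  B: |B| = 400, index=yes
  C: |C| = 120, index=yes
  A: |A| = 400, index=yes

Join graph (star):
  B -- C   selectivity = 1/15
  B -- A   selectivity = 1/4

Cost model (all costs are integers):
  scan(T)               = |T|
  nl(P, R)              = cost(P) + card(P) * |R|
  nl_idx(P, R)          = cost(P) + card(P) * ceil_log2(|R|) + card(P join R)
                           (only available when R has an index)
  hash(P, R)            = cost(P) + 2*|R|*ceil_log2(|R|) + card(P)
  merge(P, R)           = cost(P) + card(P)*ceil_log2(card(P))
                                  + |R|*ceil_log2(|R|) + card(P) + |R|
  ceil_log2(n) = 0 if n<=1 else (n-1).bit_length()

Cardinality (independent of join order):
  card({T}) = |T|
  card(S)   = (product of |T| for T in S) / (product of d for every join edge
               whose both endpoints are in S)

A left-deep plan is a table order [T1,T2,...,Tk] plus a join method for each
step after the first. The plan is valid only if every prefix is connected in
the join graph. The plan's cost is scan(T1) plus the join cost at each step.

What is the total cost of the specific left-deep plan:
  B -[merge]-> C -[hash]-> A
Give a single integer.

15760

step 1: scan B: cost=400, card=400
step 2: join C via merge
    card(P join C) = 400*120/(15) = 3200
    cost = 400 + 400*9 + 120*7 + 400 + 120 = 5360
step 3: join A via hash
    card(P join A) = 3200*400/(4) = 320000
    cost = 5360 + 2*400*9 + 3200 = 15760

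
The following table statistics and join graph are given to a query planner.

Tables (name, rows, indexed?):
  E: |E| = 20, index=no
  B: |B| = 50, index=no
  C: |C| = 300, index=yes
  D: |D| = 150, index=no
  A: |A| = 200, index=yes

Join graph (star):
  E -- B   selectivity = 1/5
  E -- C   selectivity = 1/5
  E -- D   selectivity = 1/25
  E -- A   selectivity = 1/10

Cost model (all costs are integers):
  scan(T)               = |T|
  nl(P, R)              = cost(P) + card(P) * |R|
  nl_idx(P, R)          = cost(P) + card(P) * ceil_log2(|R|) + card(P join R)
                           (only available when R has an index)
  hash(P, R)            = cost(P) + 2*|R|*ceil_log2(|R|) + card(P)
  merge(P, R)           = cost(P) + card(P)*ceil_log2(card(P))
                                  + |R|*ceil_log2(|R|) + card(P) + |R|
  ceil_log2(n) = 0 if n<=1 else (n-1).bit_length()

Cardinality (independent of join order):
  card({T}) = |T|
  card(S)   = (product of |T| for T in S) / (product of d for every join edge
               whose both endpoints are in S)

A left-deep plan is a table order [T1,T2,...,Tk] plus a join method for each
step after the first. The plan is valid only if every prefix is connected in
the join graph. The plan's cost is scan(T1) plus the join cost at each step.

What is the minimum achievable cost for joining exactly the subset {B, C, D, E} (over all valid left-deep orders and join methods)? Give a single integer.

Selinger DP over subsets of {B,C,D,E}:
  {E}: scan cost=20, card=20
  {B}: scan cost=50, card=50
  {C}: scan cost=300, card=300
  {D}: scan cost=150, card=150
  {BE}: card=200; try (E,hash)→300, (B,merge)→490, (E,merge)→520, (B,hash)→640, (B,nl)→1020, (E,nl)→1050; best=300 via (E,hash)
  {CE}: card=1200; try (E,hash)→800, (C,nl_idx)→1400, (C,merge)→3140, (E,merge)→3420, (C,hash)→5440, (C,nl)→6020 …(+1); best=800 via (E,hash)
  {DE}: card=120; try (E,hash)→500, (D,merge)→1490, (E,merge)→1620, (D,hash)→2440, (D,nl)→3020, (E,nl)→3150; best=500 via (E,hash)
  {BCE}: card=12000; try (B,hash)→2600, (C,merge)→5100, (C,hash)→5900, (C,nl_idx)→14100, (B,merge)→15550, (C,nl)→60300 …(+1); best=2600 via (B,hash)
  {BDE}: card=1200; try (B,hash)→1220, (B,merge)→1810, (D,hash)→2900, (D,merge)→3450, (B,nl)→6500, (D,nl)→30300; best=1220 via (B,hash)
  {CDE}: card=7200; try (D,hash)→4400, (C,merge)→4460, (C,hash)→6020, (C,nl_idx)→8780, (D,merge)→16550, (C,nl)→36500 …(+1); best=4400 via (D,hash)
  {BCDE}: card=72000; try (C,hash)→7820, (B,hash)→12200, (D,hash)→17000, (C,merge)→18620, (C,nl_idx)→84020, (B,merge)→105550 …(+4); best=7820 via (C,hash)

7820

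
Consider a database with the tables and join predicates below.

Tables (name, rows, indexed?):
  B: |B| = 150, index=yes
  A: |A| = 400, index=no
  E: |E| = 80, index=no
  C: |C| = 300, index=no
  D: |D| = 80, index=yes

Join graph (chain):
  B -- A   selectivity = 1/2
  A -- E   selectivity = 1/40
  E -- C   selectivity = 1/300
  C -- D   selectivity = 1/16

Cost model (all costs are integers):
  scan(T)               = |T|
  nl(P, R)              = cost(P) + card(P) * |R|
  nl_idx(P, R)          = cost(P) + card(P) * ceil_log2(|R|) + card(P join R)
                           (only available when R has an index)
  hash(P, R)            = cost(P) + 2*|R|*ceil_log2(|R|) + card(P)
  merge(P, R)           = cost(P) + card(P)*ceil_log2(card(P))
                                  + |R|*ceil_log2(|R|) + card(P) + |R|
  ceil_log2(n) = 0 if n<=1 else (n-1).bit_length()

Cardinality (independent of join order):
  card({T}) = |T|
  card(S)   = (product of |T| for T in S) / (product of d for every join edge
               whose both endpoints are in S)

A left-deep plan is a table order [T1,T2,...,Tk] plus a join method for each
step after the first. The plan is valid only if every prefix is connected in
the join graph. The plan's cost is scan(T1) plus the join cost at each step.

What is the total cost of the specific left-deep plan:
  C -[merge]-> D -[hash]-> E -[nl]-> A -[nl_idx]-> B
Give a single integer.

498560

step 1: scan C: cost=300, card=300
step 2: join D via merge
    card(P join D) = 300*80/(16) = 1500
    cost = 300 + 300*9 + 80*7 + 300 + 80 = 3940
step 3: join E via hash
    card(P join E) = 1500*80/(300) = 400
    cost = 3940 + 2*80*7 + 1500 = 6560
step 4: join A via nl
    card(P join A) = 400*400/(40) = 4000
    cost = 6560 + 400*400 = 166560
step 5: join B via nl_idx
    card(P join B) = 4000*150/(2) = 300000
    cost = 166560 + 4000*8 + 300000 = 498560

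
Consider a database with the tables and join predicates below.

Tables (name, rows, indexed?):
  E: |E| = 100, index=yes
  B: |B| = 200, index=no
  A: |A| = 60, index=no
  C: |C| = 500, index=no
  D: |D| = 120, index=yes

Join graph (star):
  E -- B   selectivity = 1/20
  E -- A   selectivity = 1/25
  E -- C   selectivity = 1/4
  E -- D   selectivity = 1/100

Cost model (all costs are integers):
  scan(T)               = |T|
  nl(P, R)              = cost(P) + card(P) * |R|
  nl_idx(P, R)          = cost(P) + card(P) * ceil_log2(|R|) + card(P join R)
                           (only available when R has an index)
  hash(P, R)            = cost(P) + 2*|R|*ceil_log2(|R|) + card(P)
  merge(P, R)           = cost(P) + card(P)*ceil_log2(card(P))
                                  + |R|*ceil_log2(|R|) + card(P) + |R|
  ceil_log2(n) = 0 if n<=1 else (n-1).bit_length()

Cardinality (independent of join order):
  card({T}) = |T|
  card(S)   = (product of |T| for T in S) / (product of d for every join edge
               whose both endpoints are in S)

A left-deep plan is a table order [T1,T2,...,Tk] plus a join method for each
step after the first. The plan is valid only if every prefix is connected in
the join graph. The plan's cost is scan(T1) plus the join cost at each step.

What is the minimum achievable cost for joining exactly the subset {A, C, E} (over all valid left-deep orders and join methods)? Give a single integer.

Selinger DP over subsets of {A,C,E}:
  {E}: scan cost=100, card=100
  {A}: scan cost=60, card=60
  {C}: scan cost=500, card=500
  {AE}: card=240; try (E,nl_idx)→720, (A,hash)→920, (E,merge)→1280, (A,merge)→1320, (E,hash)→1520, (E,nl)→6060 …(+1); best=720 via (E,nl_idx)
  {CE}: card=12500; try (E,hash)→2400, (C,merge)→5900, (E,merge)→6300, (C,hash)→9200, (E,nl_idx)→16500, (C,nl)→50100 …(+1); best=2400 via (E,hash)
  {ACE}: card=30000; try (C,merge)→7880, (C,hash)→9960, (A,hash)→15620, (C,nl)→120720, (A,merge)→190320, (A,nl)→752400; best=7880 via (C,merge)

7880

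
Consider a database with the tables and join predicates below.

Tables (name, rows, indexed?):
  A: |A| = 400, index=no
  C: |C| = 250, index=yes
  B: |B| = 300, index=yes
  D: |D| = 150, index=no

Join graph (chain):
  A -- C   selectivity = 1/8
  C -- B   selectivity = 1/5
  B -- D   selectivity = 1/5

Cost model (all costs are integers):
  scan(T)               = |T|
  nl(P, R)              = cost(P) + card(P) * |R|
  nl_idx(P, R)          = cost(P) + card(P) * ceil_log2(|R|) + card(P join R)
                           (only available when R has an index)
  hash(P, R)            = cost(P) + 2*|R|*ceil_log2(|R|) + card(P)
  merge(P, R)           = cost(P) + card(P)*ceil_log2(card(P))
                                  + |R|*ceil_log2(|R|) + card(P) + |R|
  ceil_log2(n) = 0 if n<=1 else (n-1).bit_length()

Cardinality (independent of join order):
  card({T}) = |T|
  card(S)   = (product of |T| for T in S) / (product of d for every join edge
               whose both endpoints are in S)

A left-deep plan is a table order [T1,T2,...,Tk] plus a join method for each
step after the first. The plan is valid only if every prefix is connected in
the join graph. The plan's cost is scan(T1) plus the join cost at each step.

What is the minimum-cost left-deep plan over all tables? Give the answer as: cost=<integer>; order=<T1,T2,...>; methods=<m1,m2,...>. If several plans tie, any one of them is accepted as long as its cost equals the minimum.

Selinger DP (subsets sized 1..n):
  {A}: scan cost=400, card=400
  {C}: scan cost=250, card=250
  {B}: scan cost=300, card=300
  {D}: scan cost=150, card=150
  {AC}: card=12500; try (C,hash)→4800, (A,merge)→6500, (C,merge)→6650, (A,hash)→7700, (C,nl_idx)→16100, (A,nl)→100250 …(+1); best=4800 via (C,hash)
  {BC}: card=15000; try (C,hash)→4600, (B,merge)→5500, (C,merge)→5550, (B,hash)→5900, (B,nl_idx)→17500, (C,nl_idx)→17700 …(+2); best=4600 via (C,hash)
  {BD}: card=9000; try (D,hash)→3000, (B,merge)→4500, (D,merge)→4650, (B,hash)→5700, (B,nl_idx)→10500, (B,nl)→45150 …(+1); best=3000 via (D,hash)
  {ABC}: card=750000; try (B,hash)→22700, (A,hash)→26800, (B,merge)→195300, (A,merge)→233600, (B,nl_idx)→867300, (B,nl)→3754800 …(+1); best=22700 via (B,hash)
  {BCD}: card=450000; try (C,hash)→16000, (D,hash)→22000, (C,merge)→140250, (D,merge)→230950, (C,nl_idx)→525000, (C,nl)→2253000 …(+1); best=16000 via (C,hash)
  {ABCD}: card=22500000; try (A,hash)→473200, (D,hash)→775100, (A,merge)→9020000, (D,merge)→15774050, (D,nl)→112522700, (A,nl)→180016000; best=473200 via (A,hash)

cost=473200; order=B,D,C,A; methods=hash,hash,hash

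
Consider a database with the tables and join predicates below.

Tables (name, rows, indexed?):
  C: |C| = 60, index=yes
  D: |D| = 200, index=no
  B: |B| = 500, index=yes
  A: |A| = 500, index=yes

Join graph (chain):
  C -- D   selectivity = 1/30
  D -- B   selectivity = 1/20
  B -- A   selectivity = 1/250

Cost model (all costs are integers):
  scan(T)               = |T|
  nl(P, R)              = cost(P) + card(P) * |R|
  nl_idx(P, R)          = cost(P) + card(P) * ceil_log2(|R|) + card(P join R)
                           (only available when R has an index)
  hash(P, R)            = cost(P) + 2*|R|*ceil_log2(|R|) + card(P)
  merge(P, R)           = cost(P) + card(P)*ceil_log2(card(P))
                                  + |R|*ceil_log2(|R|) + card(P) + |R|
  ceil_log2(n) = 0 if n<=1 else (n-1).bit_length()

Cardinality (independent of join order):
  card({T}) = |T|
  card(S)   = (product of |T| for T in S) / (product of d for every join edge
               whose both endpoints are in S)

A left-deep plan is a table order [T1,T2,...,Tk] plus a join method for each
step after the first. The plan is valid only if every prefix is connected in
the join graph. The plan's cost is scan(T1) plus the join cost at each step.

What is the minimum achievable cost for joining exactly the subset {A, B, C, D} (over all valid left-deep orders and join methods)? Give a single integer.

20920

Selinger DP over subsets of {A,B,C,D}:
  {C}: scan cost=60, card=60
  {D}: scan cost=200, card=200
  {B}: scan cost=500, card=500
  {A}: scan cost=500, card=500
  {CD}: card=400; try (C,hash)→1120, (C,nl_idx)→1800, (D,merge)→2280, (C,merge)→2420, (D,hash)→3320, (D,nl)→12060 …(+1); best=1120 via (C,hash)
  {BD}: card=5000; try (D,hash)→4200, (B,merge)→7000, (B,nl_idx)→7000, (D,merge)→7300, (B,hash)→9400, (B,nl)→100200 …(+1); best=4200 via (D,hash)
  {AB}: card=1000; try (B,nl_idx)→6000, (A,nl_idx)→6000, (B,hash)→10000, (A,hash)→10000, (B,merge)→10500, (A,merge)→10500 …(+2); best=6000 via (B,nl_idx)
  {BCD}: card=10000; try (C,hash)→9920, (B,merge)→10120, (B,hash)→10520, (B,nl_idx)→14720, (C,nl_idx)→44200, (C,merge)→74620 …(+2); best=9920 via (C,hash)
  {ABD}: card=10000; try (D,hash)→10200, (A,hash)→18200, (D,merge)→18800, (A,nl_idx)→59200, (A,merge)→79200, (D,nl)→206000 …(+1); best=10200 via (D,hash)
  {ABCD}: card=20000; try (C,hash)→20920, (A,hash)→28920, (C,nl_idx)→90200, (A,nl_idx)→119920, (C,merge)→160620, (A,merge)→164920 …(+2); best=20920 via (C,hash)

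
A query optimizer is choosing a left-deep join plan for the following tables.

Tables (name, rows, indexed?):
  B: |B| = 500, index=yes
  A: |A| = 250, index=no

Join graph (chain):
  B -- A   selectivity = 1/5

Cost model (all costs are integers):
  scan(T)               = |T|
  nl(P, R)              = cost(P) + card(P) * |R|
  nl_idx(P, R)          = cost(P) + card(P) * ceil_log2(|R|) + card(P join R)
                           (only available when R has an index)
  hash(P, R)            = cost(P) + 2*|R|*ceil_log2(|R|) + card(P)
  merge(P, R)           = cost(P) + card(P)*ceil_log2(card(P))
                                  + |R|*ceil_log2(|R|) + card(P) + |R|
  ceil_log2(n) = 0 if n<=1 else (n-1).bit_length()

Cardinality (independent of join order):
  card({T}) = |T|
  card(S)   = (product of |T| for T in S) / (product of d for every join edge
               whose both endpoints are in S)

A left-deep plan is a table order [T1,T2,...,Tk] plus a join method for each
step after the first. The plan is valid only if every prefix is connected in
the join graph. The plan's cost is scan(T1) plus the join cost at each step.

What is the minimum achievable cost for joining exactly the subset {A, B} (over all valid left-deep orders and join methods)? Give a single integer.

Selinger DP over subsets of {A,B}:
  {B}: scan cost=500, card=500
  {A}: scan cost=250, card=250
  {AB}: card=25000; try (A,hash)→5000, (B,merge)→7500, (A,merge)→7750, (B,hash)→9500, (B,nl_idx)→27500, (B,nl)→125250 …(+1); best=5000 via (A,hash)

5000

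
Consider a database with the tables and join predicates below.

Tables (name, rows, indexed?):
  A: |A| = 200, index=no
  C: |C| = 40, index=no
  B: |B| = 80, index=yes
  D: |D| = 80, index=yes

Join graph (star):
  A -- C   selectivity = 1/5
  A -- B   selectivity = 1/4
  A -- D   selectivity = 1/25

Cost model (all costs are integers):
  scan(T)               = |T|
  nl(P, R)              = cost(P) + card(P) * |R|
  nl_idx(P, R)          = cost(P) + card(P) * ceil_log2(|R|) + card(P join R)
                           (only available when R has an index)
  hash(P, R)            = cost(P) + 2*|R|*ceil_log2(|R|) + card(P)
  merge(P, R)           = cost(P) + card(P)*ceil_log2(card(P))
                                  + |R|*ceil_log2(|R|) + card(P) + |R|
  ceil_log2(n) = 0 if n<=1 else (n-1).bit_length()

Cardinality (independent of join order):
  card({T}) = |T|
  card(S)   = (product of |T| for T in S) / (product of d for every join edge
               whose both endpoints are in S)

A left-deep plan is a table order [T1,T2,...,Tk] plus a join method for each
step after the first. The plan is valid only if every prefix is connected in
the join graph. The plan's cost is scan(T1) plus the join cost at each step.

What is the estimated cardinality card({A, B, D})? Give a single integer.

Tables in S: A(200), B(80), D(80)
Edges inside S: A-B(d=4), A-D(d=25)
numerator = 200 * 80 * 80 = 1280000
denominator = 4 * 25 = 100
card(S) = 1280000 / 100 = 12800

12800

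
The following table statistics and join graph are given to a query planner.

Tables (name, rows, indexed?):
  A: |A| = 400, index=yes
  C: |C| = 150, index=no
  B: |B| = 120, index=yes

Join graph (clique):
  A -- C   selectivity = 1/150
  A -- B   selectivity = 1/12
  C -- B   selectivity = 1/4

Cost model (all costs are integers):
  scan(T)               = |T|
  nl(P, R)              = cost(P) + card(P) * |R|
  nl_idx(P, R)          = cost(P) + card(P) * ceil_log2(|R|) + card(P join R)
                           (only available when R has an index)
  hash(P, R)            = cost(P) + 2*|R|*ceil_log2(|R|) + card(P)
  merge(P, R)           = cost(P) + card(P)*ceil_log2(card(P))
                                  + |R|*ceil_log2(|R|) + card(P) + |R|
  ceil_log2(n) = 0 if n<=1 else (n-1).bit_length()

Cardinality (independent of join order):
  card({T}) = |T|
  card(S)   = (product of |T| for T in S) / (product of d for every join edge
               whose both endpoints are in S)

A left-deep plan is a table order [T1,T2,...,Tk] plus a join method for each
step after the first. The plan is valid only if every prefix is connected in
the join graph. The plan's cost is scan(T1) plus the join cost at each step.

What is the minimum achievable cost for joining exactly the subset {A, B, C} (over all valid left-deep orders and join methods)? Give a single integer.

Selinger DP over subsets of {A,B,C}:
  {A}: scan cost=400, card=400
  {C}: scan cost=150, card=150
  {B}: scan cost=120, card=120
  {AC}: card=400; try (A,nl_idx)→1900, (C,hash)→3200, (A,merge)→5500, (C,merge)→5750, (A,hash)→7500, (A,nl)→60150 …(+1); best=1900 via (A,nl_idx)
  {AB}: card=4000; try (B,hash)→2480, (A,merge)→5080, (A,nl_idx)→5200, (B,merge)→5360, (B,nl_idx)→7200, (A,hash)→7440 …(+2); best=2480 via (B,hash)
  {BC}: card=4500; try (B,hash)→1980, (C,merge)→2430, (B,merge)→2460, (C,hash)→2640, (B,nl_idx)→5700, (C,nl)→18120 …(+1); best=1980 via (B,hash)
  {ABC}: card=1000; try (B,hash)→3980, (B,nl_idx)→5700, (B,merge)→6860, (C,hash)→8880, (A,hash)→13680, (A,nl_idx)→43480 …(+5); best=3980 via (B,hash)

3980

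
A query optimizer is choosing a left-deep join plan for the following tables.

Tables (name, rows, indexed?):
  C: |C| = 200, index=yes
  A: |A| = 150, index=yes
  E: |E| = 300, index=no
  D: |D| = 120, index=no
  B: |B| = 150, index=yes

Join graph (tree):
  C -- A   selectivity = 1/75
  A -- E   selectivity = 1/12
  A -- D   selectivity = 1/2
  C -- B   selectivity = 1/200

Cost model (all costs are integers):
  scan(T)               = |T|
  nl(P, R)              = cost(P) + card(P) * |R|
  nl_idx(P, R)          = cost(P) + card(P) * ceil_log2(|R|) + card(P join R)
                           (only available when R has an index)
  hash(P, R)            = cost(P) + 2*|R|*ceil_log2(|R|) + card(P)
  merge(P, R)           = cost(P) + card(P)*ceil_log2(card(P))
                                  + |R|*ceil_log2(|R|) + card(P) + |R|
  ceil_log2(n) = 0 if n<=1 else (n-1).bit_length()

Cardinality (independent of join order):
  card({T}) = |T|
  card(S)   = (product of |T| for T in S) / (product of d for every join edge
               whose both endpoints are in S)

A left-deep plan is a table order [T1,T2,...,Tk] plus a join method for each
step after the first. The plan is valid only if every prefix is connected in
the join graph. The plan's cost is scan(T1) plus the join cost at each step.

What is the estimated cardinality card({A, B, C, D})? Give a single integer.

Tables in S: A(150), B(150), C(200), D(120)
Edges inside S: C-A(d=75), A-D(d=2), C-B(d=200)
numerator = 150 * 150 * 200 * 120 = 540000000
denominator = 75 * 2 * 200 = 30000
card(S) = 540000000 / 30000 = 18000

18000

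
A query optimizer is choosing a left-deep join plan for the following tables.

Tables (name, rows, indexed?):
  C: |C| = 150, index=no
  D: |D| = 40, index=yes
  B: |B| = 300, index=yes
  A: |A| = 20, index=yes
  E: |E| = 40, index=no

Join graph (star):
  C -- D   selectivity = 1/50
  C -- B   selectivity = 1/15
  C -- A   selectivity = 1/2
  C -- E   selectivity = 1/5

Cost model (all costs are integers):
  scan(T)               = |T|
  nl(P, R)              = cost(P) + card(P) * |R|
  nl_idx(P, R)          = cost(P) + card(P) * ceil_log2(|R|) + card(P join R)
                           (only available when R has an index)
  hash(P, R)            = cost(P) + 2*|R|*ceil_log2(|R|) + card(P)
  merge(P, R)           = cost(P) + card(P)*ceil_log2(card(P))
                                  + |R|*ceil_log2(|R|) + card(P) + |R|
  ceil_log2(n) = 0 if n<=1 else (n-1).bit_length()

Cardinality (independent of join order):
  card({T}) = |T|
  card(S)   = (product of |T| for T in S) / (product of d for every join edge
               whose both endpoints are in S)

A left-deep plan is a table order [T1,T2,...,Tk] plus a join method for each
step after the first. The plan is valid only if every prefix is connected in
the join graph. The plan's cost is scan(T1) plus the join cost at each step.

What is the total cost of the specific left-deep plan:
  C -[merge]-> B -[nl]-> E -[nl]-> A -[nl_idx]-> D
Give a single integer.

2236500

step 1: scan C: cost=150, card=150
step 2: join B via merge
    card(P join B) = 150*300/(15) = 3000
    cost = 150 + 150*8 + 300*9 + 150 + 300 = 4500
step 3: join E via nl
    card(P join E) = 3000*40/(5) = 24000
    cost = 4500 + 3000*40 = 124500
step 4: join A via nl
    card(P join A) = 24000*20/(2) = 240000
    cost = 124500 + 24000*20 = 604500
step 5: join D via nl_idx
    card(P join D) = 240000*40/(50) = 192000
    cost = 604500 + 240000*6 + 192000 = 2236500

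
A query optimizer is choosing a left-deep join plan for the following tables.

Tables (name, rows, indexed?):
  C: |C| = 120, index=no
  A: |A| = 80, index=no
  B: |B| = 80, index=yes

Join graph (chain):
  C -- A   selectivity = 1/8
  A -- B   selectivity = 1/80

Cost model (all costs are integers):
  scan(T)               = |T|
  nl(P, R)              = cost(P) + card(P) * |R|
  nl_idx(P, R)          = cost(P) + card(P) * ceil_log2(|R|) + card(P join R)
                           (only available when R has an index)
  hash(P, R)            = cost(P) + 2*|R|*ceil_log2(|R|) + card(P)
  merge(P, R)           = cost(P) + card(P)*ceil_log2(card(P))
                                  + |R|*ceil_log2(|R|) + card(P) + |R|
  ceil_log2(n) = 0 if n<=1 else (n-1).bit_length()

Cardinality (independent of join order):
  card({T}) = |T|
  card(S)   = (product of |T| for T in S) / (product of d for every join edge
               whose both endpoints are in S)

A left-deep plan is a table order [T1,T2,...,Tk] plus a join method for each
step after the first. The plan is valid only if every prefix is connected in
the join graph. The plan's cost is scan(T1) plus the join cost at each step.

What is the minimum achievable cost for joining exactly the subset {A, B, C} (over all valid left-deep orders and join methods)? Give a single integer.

Selinger DP over subsets of {A,B,C}:
  {C}: scan cost=120, card=120
  {A}: scan cost=80, card=80
  {B}: scan cost=80, card=80
  {AC}: card=1200; try (A,hash)→1360, (C,merge)→1680, (A,merge)→1720, (C,hash)→1840, (C,nl)→9680, (A,nl)→9720; best=1360 via (A,hash)
  {AB}: card=80; try (B,nl_idx)→720, (B,hash)→1280, (A,hash)→1280, (B,merge)→1360, (A,merge)→1360, (B,nl)→6480 …(+1); best=720 via (B,nl_idx)
  {ABC}: card=1200; try (C,merge)→2320, (C,hash)→2480, (B,hash)→3680, (C,nl)→10320, (B,nl_idx)→10960, (B,merge)→16400 …(+1); best=2320 via (C,merge)

2320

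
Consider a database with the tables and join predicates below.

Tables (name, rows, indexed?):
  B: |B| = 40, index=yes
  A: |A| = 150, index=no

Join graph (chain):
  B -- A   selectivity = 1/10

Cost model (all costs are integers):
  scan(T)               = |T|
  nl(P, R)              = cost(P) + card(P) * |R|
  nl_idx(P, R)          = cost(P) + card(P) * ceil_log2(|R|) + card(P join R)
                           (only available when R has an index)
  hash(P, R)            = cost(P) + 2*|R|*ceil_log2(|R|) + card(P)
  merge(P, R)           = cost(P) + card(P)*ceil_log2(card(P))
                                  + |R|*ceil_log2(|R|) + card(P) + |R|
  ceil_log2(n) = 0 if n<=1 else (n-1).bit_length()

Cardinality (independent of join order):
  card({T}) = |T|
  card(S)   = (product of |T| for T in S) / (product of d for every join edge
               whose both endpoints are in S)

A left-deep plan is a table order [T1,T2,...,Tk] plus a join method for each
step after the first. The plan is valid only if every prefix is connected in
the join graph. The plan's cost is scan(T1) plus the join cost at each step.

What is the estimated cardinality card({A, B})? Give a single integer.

600

Tables in S: A(150), B(40)
Edges inside S: B-A(d=10)
numerator = 150 * 40 = 6000
denominator = 10 = 10
card(S) = 6000 / 10 = 600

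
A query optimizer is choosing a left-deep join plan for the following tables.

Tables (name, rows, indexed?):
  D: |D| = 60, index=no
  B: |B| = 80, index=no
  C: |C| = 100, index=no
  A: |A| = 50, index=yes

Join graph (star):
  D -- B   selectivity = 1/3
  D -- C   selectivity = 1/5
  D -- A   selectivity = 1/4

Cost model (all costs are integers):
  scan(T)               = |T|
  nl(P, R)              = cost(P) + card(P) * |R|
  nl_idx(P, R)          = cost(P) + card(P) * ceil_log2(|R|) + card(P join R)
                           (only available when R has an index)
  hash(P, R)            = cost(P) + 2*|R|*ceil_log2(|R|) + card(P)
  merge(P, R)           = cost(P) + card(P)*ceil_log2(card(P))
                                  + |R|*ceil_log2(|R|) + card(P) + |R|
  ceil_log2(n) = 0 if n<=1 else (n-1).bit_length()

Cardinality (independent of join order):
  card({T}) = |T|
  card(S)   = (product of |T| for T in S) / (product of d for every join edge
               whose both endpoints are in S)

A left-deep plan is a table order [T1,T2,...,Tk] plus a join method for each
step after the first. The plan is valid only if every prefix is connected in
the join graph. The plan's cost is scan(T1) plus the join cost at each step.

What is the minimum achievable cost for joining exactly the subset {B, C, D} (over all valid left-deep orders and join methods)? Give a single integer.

3240

Selinger DP over subsets of {B,C,D}:
  {D}: scan cost=60, card=60
  {B}: scan cost=80, card=80
  {C}: scan cost=100, card=100
  {BD}: card=1600; try (D,hash)→880, (B,merge)→1120, (D,merge)→1140, (B,hash)→1240, (B,nl)→4860, (D,nl)→4880; best=880 via (D,hash)
  {CD}: card=1200; try (D,hash)→920, (C,merge)→1280, (D,merge)→1320, (C,hash)→1520, (C,nl)→6060, (D,nl)→6100; best=920 via (D,hash)
  {BCD}: card=32000; try (B,hash)→3240, (C,hash)→3880, (B,merge)→15960, (C,merge)→20880, (B,nl)→96920, (C,nl)→160880; best=3240 via (B,hash)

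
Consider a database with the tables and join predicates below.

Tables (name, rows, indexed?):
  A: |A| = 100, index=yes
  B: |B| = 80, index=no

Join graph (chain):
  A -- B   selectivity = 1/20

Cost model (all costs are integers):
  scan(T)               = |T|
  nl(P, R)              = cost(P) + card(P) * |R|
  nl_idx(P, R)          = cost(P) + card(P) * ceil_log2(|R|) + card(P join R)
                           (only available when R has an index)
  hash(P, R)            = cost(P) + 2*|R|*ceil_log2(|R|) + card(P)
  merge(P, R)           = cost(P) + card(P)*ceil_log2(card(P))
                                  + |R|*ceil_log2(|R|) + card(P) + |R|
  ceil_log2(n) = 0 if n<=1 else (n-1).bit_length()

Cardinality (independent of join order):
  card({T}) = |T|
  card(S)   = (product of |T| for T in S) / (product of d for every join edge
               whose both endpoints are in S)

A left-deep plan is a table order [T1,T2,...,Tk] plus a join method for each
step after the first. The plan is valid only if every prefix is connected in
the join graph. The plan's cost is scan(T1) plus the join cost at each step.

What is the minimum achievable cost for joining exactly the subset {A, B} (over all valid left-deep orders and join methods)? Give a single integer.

1040

Selinger DP over subsets of {A,B}:
  {A}: scan cost=100, card=100
  {B}: scan cost=80, card=80
  {AB}: card=400; try (A,nl_idx)→1040, (B,hash)→1320, (A,merge)→1520, (B,merge)→1540, (A,hash)→1560, (A,nl)→8080 …(+1); best=1040 via (A,nl_idx)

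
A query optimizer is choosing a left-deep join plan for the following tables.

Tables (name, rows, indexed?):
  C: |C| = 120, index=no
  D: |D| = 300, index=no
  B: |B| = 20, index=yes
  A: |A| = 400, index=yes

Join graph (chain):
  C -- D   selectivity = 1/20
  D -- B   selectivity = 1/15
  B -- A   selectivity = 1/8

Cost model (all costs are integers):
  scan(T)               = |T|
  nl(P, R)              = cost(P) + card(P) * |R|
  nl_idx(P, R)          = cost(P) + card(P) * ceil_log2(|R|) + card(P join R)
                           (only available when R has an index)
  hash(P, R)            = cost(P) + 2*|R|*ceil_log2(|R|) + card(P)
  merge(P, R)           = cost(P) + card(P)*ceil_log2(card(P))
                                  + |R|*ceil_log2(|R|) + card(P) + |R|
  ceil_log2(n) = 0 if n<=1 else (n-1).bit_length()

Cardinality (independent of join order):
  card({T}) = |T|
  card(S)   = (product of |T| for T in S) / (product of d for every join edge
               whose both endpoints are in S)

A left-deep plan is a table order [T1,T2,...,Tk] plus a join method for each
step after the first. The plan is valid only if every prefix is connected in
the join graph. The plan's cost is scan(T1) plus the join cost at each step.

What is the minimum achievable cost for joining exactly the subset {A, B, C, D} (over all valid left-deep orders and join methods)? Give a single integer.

Selinger DP over subsets of {A,B,C,D}:
  {C}: scan cost=120, card=120
  {D}: scan cost=300, card=300
  {B}: scan cost=20, card=20
  {A}: scan cost=400, card=400
  {CD}: card=1800; try (C,hash)→2280, (D,merge)→4080, (C,merge)→4260, (D,hash)→5640, (D,nl)→36120, (C,nl)→36300; best=2280 via (C,hash)
  {BD}: card=400; try (B,hash)→800, (B,nl_idx)→2200, (D,merge)→3140, (B,merge)→3420, (D,hash)→5440, (D,nl)→6020 …(+1); best=800 via (B,hash)
  {AB}: card=1000; try (B,hash)→1000, (A,nl_idx)→1200, (B,nl_idx)→3400, (A,merge)→4140, (B,merge)→4520, (A,hash)→7240 …(+2); best=1000 via (B,hash)
  {BCD}: card=2400; try (C,hash)→2880, (B,hash)→4280, (C,merge)→5760, (B,nl_idx)→13680, (B,merge)→24000, (B,nl)→38280 …(+1); best=2880 via (C,hash)
  {ABD}: card=20000; try (D,hash)→7400, (A,hash)→8400, (A,merge)→8800, (D,merge)→15000, (A,nl_idx)→24400, (A,nl)→160800 …(+1); best=7400 via (D,hash)
  {ABCD}: card=120000; try (A,hash)→12480, (C,hash)→29080, (A,merge)→38080, (A,nl_idx)→144480, (C,merge)→328360, (A,nl)→962880 …(+1); best=12480 via (A,hash)

12480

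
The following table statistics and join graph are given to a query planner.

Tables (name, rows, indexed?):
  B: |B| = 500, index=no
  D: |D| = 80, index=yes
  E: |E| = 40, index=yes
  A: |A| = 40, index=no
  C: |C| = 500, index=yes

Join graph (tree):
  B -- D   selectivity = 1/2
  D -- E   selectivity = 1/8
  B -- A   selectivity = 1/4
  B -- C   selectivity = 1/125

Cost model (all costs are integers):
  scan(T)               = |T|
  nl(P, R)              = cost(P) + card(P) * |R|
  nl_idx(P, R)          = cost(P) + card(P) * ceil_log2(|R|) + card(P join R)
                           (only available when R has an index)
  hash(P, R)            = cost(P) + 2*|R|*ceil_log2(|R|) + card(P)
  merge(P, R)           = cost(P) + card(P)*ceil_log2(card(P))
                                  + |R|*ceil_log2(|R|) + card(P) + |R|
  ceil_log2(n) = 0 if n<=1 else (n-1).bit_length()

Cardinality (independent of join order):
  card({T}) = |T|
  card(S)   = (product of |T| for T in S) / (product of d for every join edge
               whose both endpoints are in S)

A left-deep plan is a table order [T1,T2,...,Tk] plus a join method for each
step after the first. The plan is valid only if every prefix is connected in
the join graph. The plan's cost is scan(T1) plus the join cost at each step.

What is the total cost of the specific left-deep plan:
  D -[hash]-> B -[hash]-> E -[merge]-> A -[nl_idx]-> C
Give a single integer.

step 1: scan D: cost=80, card=80
step 2: join B via hash
    card(P join B) = 80*500/(2) = 20000
    cost = 80 + 2*500*9 + 80 = 9160
step 3: join E via hash
    card(P join E) = 20000*40/(8) = 100000
    cost = 9160 + 2*40*6 + 20000 = 29640
step 4: join A via merge
    card(P join A) = 100000*40/(4) = 1000000
    cost = 29640 + 100000*17 + 40*6 + 100000 + 40 = 1829920
step 5: join C via nl_idx
    card(P join C) = 1000000*500/(125) = 4000000
    cost = 1829920 + 1000000*9 + 4000000 = 14829920

14829920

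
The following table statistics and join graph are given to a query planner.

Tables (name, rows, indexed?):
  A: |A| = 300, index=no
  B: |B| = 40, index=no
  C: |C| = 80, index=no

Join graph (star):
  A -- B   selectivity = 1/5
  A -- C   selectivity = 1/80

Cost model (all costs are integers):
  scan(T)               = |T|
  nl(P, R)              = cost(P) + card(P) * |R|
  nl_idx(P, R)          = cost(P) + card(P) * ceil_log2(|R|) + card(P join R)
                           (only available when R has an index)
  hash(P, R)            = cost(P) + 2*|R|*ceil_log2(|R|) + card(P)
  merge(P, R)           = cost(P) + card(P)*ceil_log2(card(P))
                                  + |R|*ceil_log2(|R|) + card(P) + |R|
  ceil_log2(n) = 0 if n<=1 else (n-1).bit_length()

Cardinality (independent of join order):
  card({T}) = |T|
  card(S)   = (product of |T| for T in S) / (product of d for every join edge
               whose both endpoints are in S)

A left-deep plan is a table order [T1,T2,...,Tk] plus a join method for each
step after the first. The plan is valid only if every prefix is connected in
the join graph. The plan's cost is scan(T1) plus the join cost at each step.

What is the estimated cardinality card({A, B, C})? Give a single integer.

2400

Tables in S: A(300), B(40), C(80)
Edges inside S: A-B(d=5), A-C(d=80)
numerator = 300 * 40 * 80 = 960000
denominator = 5 * 80 = 400
card(S) = 960000 / 400 = 2400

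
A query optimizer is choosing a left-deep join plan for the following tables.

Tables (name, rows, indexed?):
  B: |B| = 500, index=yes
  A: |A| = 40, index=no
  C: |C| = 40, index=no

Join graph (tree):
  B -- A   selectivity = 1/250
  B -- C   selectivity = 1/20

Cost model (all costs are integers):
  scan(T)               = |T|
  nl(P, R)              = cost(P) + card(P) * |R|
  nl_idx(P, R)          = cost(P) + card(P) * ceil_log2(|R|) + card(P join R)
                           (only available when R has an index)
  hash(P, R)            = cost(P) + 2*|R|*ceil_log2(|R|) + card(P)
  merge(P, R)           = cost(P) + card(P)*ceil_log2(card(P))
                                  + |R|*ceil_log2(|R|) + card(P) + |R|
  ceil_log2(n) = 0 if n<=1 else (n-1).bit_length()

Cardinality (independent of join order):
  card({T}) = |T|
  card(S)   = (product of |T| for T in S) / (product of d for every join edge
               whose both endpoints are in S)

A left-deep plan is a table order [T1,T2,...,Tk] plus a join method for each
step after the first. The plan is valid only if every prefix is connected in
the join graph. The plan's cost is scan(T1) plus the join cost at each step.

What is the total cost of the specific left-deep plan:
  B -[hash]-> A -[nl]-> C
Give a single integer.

step 1: scan B: cost=500, card=500
step 2: join A via hash
    card(P join A) = 500*40/(250) = 80
    cost = 500 + 2*40*6 + 500 = 1480
step 3: join C via nl
    card(P join C) = 80*40/(20) = 160
    cost = 1480 + 80*40 = 4680

4680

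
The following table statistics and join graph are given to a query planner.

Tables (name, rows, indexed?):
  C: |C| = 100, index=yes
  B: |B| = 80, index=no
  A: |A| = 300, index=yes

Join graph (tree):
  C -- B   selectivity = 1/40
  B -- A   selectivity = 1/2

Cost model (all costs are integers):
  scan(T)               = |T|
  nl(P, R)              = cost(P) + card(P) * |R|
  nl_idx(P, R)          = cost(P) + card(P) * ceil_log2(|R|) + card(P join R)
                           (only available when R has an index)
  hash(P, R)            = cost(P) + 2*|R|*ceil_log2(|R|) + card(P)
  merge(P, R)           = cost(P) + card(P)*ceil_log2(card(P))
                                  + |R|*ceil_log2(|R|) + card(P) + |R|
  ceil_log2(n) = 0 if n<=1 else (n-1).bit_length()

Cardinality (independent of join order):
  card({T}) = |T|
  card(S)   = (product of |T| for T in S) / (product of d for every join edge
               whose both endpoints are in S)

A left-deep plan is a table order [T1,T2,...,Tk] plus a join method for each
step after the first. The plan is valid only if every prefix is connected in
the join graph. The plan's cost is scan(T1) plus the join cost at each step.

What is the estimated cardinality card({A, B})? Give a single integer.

12000

Tables in S: A(300), B(80)
Edges inside S: B-A(d=2)
numerator = 300 * 80 = 24000
denominator = 2 = 2
card(S) = 24000 / 2 = 12000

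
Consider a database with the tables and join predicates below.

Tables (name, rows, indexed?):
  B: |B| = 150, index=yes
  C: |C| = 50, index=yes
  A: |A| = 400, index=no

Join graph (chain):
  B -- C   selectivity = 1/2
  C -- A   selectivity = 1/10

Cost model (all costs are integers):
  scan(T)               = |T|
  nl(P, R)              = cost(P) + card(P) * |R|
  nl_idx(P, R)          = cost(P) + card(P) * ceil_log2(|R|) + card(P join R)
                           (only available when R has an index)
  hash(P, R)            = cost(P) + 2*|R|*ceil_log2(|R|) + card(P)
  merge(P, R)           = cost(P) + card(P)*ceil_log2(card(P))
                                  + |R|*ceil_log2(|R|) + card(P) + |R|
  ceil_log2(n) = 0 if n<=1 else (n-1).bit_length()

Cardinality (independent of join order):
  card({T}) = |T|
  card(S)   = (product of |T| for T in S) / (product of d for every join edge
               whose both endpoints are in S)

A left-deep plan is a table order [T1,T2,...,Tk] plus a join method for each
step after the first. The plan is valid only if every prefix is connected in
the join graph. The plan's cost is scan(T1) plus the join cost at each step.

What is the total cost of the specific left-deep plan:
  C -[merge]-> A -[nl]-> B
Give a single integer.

step 1: scan C: cost=50, card=50
step 2: join A via merge
    card(P join A) = 50*400/(10) = 2000
    cost = 50 + 50*6 + 400*9 + 50 + 400 = 4400
step 3: join B via nl
    card(P join B) = 2000*150/(2) = 150000
    cost = 4400 + 2000*150 = 304400

304400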